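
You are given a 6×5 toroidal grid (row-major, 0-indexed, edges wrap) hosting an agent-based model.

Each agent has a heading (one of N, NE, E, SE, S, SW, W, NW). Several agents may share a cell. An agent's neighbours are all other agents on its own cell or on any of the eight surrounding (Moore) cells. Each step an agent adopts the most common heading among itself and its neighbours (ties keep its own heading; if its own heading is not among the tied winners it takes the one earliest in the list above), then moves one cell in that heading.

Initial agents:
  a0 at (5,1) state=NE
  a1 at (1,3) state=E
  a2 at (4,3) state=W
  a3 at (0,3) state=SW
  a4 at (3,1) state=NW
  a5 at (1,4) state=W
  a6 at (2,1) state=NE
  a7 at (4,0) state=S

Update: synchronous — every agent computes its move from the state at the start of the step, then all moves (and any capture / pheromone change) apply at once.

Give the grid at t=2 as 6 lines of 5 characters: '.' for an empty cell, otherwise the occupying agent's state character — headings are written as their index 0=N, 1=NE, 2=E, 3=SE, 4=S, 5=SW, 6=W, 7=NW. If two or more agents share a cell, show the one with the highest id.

t=1: a0@(4,2):NE a1@(1,4):E a2@(4,2):W a3@(1,2):SW a4@(2,0):NW a5@(1,3):W a6@(1,2):NE a7@(5,0):S
t=2: a0@(3,3):NE a1@(1,0):E a2@(4,1):W a3@(2,1):SW a4@(1,4):NW a5@(1,2):W a6@(0,3):NE a7@(0,0):S

4..1.
2.6.7
.5...
...1.
.6...
.....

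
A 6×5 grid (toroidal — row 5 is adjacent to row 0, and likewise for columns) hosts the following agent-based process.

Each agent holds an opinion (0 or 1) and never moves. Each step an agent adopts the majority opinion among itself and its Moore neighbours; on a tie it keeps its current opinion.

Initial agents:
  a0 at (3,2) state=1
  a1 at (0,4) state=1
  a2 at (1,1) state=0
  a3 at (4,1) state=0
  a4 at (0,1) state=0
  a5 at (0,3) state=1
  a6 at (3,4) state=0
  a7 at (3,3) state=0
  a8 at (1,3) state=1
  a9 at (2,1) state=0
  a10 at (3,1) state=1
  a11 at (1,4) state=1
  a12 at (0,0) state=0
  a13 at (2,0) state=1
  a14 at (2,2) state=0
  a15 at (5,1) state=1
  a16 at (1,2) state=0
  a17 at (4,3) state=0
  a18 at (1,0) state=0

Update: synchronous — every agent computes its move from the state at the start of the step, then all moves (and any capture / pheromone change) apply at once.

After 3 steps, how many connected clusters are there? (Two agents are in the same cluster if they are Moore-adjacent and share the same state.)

t=1: a0@(3,2):0 a1@(0,4):1 a2@(1,1):0 a3@(4,1):1 a4@(0,1):0 a5@(0,3):1 a6@(3,4):0 a7@(3,3):0 a8@(1,3):1 a9@(2,1):0 a10@(3,1):1 a11@(1,4):1 a12@(0,0):0 a13@(2,0):0 a14@(2,2):0 a15@(5,1):0 a16@(1,2):0 a17@(4,3):0 a18@(1,0):0
t=2: a0@(3,2):0 a1@(0,4):1 a2@(1,1):0 a3@(4,1):1 a4@(0,1):0 a5@(0,3):1 a6@(3,4):0 a7@(3,3):0 a8@(1,3):1 a9@(2,1):0 a10@(3,1):0 a11@(1,4):1 a12@(0,0):0 a13@(2,0):0 a14@(2,2):0 a15@(5,1):0 a16@(1,2):0 a17@(4,3):0 a18@(1,0):0
t=3: a0@(3,2):0 a1@(0,4):1 a2@(1,1):0 a3@(4,1):0 a4@(0,1):0 a5@(0,3):1 a6@(3,4):0 a7@(3,3):0 a8@(1,3):1 a9@(2,1):0 a10@(3,1):0 a11@(1,4):1 a12@(0,0):0 a13@(2,0):0 a14@(2,2):0 a15@(5,1):0 a16@(1,2):0 a17@(4,3):0 a18@(1,0):0

2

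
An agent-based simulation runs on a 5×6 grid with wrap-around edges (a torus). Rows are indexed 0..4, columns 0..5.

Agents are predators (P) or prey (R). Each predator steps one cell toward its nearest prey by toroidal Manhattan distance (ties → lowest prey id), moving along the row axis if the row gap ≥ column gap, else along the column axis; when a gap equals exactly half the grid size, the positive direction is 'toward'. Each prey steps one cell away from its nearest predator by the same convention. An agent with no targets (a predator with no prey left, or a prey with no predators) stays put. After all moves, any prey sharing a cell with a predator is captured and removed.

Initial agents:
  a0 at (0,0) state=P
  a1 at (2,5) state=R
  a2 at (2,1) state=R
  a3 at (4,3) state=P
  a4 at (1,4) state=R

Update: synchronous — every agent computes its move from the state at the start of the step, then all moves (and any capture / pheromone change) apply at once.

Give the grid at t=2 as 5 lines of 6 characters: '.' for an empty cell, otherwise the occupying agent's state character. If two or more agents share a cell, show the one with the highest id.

......
...P..
P..R..
......
.R...R

t=1: a0@(1,0):P a1@(3,5):R a2@(3,1):R a3@(0,3):P a4@(1,3):R
t=2: a0@(2,0):P a1@(4,5):R a2@(4,1):R a3@(1,3):P a4@(2,3):R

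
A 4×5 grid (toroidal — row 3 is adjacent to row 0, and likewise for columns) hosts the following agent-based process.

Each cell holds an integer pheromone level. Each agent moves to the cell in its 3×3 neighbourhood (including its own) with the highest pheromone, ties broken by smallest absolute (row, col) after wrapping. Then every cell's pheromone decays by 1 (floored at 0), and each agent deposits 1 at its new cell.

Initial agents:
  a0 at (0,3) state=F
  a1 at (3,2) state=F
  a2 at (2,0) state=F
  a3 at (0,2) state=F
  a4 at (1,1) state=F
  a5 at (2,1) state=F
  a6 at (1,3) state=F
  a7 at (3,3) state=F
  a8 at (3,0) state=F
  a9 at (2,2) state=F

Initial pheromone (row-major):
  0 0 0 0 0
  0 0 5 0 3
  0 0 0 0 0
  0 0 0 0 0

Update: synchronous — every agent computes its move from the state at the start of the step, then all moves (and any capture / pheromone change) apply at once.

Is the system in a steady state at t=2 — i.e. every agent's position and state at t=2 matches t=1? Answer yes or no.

no

t=1: a0@(1,2) a1@(0,1) a2@(1,4) a3@(1,2) a4@(1,2) a5@(1,2) a6@(1,2) a7@(0,2) a8@(0,0) a9@(1,2) | pheromone: 1 1 1 0 0 / 0 0 10 0 3 / 0 0 0 0 0 / 0 0 0 0 0
t=2: a0@(1,2) a1@(1,2) a2@(1,4) a3@(1,2) a4@(1,2) a5@(1,2) a6@(1,2) a7@(1,2) a8@(1,4) a9@(1,2) | pheromone: 0 0 0 0 0 / 0 0 17 0 4 / 0 0 0 0 0 / 0 0 0 0 0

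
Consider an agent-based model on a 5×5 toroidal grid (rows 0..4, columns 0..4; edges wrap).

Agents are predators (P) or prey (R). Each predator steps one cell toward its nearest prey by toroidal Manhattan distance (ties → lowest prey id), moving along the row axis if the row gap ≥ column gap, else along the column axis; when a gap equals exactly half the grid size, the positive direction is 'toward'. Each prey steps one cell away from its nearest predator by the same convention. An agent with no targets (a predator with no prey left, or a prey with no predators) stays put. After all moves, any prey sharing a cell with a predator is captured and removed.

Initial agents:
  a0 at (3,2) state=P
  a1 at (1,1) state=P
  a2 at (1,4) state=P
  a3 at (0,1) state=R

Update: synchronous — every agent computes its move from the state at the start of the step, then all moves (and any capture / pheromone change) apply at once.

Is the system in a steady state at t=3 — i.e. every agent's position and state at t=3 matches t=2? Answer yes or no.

no

t=1: a0@(4,2):P a1@(0,1):P a2@(1,0):P a3@(4,1):R
t=2: a0@(4,1):P a1@(4,1):P a2@(0,0):P a3@(4,0):R
t=3: a0@(4,0):P a1@(4,0):P a2@(4,0):P a3@(4,4):R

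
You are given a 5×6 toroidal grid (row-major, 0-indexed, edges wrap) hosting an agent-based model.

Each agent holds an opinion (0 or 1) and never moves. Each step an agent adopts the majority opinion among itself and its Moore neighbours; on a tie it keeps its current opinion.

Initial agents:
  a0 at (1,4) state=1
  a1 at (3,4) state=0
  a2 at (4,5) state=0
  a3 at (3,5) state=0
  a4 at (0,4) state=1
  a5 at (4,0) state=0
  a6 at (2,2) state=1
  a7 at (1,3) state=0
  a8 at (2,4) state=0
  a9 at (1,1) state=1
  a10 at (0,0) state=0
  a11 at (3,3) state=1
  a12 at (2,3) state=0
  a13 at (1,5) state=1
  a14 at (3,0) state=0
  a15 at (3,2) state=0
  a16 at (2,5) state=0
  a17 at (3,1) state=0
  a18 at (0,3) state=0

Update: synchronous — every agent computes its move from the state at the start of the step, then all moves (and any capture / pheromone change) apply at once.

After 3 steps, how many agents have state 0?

19

t=1: a0@(1,4):0 a1@(3,4):0 a2@(4,5):0 a3@(3,5):0 a4@(0,4):1 a5@(4,0):0 a6@(2,2):0 a7@(1,3):0 a8@(2,4):0 a9@(1,1):1 a10@(0,0):0 a11@(3,3):0 a12@(2,3):0 a13@(1,5):1 a14@(3,0):0 a15@(3,2):0 a16@(2,5):0 a17@(3,1):0 a18@(0,3):0
t=2: a0@(1,4):0 a1@(3,4):0 a2@(4,5):0 a3@(3,5):0 a4@(0,4):0 a5@(4,0):0 a6@(2,2):0 a7@(1,3):0 a8@(2,4):0 a9@(1,1):0 a10@(0,0):0 a11@(3,3):0 a12@(2,3):0 a13@(1,5):0 a14@(3,0):0 a15@(3,2):0 a16@(2,5):0 a17@(3,1):0 a18@(0,3):0
t=3: (unchanged — steady state)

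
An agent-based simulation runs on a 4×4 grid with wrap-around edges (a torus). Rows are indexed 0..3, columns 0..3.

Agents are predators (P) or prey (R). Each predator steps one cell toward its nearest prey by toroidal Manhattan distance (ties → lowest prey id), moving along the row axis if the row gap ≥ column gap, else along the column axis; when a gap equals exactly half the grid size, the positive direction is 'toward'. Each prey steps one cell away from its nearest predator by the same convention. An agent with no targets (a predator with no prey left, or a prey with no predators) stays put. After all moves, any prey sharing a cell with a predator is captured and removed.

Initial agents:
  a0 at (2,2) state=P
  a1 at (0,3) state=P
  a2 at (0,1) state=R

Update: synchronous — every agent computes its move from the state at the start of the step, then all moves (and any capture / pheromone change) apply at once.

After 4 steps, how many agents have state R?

0

t=1: a0@(3,2):P a1@(0,0):P
t=2: (unchanged — steady state)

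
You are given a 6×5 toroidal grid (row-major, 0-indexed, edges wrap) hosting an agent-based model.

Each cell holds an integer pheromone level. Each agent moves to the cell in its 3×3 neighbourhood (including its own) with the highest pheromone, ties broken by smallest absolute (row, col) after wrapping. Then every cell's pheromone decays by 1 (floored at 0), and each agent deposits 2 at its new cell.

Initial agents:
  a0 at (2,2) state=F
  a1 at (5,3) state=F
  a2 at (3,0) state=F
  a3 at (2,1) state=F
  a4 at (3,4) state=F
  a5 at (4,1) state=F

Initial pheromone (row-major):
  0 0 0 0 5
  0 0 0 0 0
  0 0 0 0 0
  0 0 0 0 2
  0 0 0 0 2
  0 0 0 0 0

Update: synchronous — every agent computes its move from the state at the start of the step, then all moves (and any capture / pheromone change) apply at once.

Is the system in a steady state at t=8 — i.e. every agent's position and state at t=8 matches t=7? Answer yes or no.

t=1: a0@(1,1) a1@(0,4) a2@(3,4) a3@(1,0) a4@(3,4) a5@(3,0) | pheromone: 0 0 0 0 6 / 2 2 0 0 0 / 0 0 0 0 0 / 2 0 0 0 5 / 0 0 0 0 1 / 0 0 0 0 0
t=2: a0@(1,0) a1@(0,4) a2@(3,4) a3@(0,4) a4@(3,4) a5@(3,4) | pheromone: 0 0 0 0 9 / 3 1 0 0 0 / 0 0 0 0 0 / 1 0 0 0 10 / 0 0 0 0 0 / 0 0 0 0 0
t=3: a0@(0,4) a1@(0,4) a2@(3,4) a3@(0,4) a4@(3,4) a5@(3,4) | pheromone: 0 0 0 0 14 / 2 0 0 0 0 / 0 0 0 0 0 / 0 0 0 0 15 / 0 0 0 0 0 / 0 0 0 0 0
t=4: a0@(0,4) a1@(0,4) a2@(3,4) a3@(0,4) a4@(3,4) a5@(3,4) | pheromone: 0 0 0 0 19 / 1 0 0 0 0 / 0 0 0 0 0 / 0 0 0 0 20 / 0 0 0 0 0 / 0 0 0 0 0
t=5: a0@(0,4) a1@(0,4) a2@(3,4) a3@(0,4) a4@(3,4) a5@(3,4) | pheromone: 0 0 0 0 24 / 0 0 0 0 0 / 0 0 0 0 0 / 0 0 0 0 25 / 0 0 0 0 0 / 0 0 0 0 0
t=6: a0@(0,4) a1@(0,4) a2@(3,4) a3@(0,4) a4@(3,4) a5@(3,4) | pheromone: 0 0 0 0 29 / 0 0 0 0 0 / 0 0 0 0 0 / 0 0 0 0 30 / 0 0 0 0 0 / 0 0 0 0 0
t=7: a0@(0,4) a1@(0,4) a2@(3,4) a3@(0,4) a4@(3,4) a5@(3,4) | pheromone: 0 0 0 0 34 / 0 0 0 0 0 / 0 0 0 0 0 / 0 0 0 0 35 / 0 0 0 0 0 / 0 0 0 0 0
t=8: a0@(0,4) a1@(0,4) a2@(3,4) a3@(0,4) a4@(3,4) a5@(3,4) | pheromone: 0 0 0 0 39 / 0 0 0 0 0 / 0 0 0 0 0 / 0 0 0 0 40 / 0 0 0 0 0 / 0 0 0 0 0

yes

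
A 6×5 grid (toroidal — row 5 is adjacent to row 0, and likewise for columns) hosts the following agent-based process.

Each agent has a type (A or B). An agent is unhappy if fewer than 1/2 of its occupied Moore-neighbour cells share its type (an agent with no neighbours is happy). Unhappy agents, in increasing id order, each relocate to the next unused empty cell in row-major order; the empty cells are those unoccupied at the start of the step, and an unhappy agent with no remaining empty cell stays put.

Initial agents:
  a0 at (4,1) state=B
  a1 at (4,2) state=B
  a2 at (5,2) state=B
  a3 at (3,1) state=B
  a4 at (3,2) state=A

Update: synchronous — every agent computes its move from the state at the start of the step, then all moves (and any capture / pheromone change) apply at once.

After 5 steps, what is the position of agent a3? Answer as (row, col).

t=1: a0@(4,1):B a1@(4,2):B a2@(5,2):B a3@(3,1):B a4@(0,0):A
t=2: (unchanged — steady state)

(3, 1)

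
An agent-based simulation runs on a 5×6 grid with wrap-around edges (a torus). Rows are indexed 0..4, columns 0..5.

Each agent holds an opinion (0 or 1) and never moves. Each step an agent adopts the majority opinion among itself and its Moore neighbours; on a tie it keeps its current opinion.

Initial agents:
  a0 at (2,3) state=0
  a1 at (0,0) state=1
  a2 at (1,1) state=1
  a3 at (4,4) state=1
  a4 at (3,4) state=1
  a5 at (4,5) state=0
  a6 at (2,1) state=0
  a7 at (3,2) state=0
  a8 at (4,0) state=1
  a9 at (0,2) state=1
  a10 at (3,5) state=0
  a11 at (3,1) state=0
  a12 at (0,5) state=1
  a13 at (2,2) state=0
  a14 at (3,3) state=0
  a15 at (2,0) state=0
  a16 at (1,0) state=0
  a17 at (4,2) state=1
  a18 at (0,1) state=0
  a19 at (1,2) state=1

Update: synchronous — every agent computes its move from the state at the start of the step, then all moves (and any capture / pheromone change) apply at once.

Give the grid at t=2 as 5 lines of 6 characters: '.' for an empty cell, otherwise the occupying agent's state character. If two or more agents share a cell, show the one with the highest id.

t=1: a0@(2,3):0 a1@(0,0):1 a2@(1,1):0 a3@(4,4):1 a4@(3,4):0 a5@(4,5):1 a6@(2,1):0 a7@(3,2):0 a8@(4,0):0 a9@(0,2):1 a10@(3,5):0 a11@(3,1):0 a12@(0,5):1 a13@(2,2):0 a14@(3,3):0 a15@(2,0):0 a16@(1,0):0 a17@(4,2):0 a18@(0,1):1 a19@(1,2):0
t=2: a0@(2,3):0 a1@(0,0):1 a2@(1,1):0 a3@(4,4):1 a4@(3,4):0 a5@(4,5):1 a6@(2,1):0 a7@(3,2):0 a8@(4,0):1 a9@(0,2):0 a10@(3,5):0 a11@(3,1):0 a12@(0,5):1 a13@(2,2):0 a14@(3,3):0 a15@(2,0):0 a16@(1,0):0 a17@(4,2):0 a18@(0,1):0 a19@(1,2):0

100..1
000...
0000..
.00000
1.0.11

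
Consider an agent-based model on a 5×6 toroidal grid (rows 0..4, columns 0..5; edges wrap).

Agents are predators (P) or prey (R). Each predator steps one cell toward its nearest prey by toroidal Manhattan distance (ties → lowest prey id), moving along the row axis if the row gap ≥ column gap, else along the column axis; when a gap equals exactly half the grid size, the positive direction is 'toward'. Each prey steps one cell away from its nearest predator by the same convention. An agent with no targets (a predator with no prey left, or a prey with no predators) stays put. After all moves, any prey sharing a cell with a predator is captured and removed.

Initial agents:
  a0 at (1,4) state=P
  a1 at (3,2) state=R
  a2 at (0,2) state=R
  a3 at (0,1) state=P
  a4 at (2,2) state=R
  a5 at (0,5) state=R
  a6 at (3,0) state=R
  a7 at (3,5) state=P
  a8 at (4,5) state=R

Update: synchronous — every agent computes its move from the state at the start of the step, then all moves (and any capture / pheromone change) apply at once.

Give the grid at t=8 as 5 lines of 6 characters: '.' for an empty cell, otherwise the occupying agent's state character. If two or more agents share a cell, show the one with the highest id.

R.RP..
......
......
.PR...
......

t=1: a0@(0,4):P a1@(2,2):R a2@(0,3):R a3@(0,2):P a4@(2,1):R a5@(4,5):R a6@(3,1):R a7@(3,0):P a8@(0,5):R
t=2: a0@(0,3):P a1@(3,2):R a2@(0,2):R a3@(0,3):P a4@(1,1):R a5@(3,5):R a6@(3,2):R a7@(3,1):P a8@(0,0):R
t=3: a0@(0,2):P a1@(3,3):R a2@(0,1):R a3@(0,2):P a4@(0,1):R a5@(3,4):R a6@(3,3):R a7@(3,2):P a8@(0,5):R
t=4: a0@(0,1):P a1@(3,4):R a2@(0,0):R a3@(0,1):P a4@(0,0):R a5@(3,5):R a6@(3,4):R a7@(3,3):P a8@(0,4):R
t=5: a0@(0,0):P a1@(3,5):R a2@(0,5):R a3@(0,0):P a4@(0,5):R a5@(3,0):R a6@(3,5):R a7@(3,4):P a8@(0,3):R
t=6: a0@(0,5):P a1@(3,0):R a2@(0,4):R a3@(0,5):P a4@(0,4):R a5@(2,0):R a6@(3,0):R a7@(3,5):P a8@(0,2):R
t=7: a0@(0,4):P a1@(3,1):R a2@(0,3):R a3@(0,4):P a4@(0,3):R a5@(1,0):R a6@(3,1):R a7@(3,0):P a8@(0,1):R
t=8: a0@(0,3):P a1@(3,2):R a2@(0,2):R a3@(0,3):P a4@(0,2):R a5@(0,0):R a6@(3,2):R a7@(3,1):P a8@(0,0):R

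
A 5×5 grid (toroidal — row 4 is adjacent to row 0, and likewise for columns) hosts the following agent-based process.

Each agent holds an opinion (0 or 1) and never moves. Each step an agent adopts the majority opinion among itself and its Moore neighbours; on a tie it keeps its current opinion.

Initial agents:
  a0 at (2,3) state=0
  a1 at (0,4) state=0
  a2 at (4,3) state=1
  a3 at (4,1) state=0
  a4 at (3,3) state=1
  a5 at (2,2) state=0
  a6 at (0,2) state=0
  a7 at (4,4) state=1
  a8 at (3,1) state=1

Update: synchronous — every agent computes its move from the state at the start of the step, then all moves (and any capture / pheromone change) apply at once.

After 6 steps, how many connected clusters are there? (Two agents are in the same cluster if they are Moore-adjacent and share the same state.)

2

t=1: a0@(2,3):0 a1@(0,4):1 a2@(4,3):1 a3@(4,1):0 a4@(3,3):1 a5@(2,2):0 a6@(0,2):0 a7@(4,4):1 a8@(3,1):0
t=2: (unchanged — steady state)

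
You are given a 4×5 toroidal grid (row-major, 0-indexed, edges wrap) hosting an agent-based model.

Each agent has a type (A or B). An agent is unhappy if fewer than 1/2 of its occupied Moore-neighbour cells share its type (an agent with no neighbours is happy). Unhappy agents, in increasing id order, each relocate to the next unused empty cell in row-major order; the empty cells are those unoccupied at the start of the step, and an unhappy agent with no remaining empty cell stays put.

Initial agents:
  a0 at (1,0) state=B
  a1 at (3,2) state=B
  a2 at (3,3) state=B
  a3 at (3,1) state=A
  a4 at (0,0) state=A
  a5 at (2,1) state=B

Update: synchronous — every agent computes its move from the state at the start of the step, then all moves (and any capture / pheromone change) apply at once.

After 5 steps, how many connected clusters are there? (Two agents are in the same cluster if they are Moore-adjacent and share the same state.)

2

t=1: a0@(1,0):B a1@(3,2):B a2@(3,3):B a3@(0,1):A a4@(0,0):A a5@(2,1):B
t=2: a0@(0,2):B a1@(3,2):B a2@(3,3):B a3@(0,3):A a4@(0,0):A a5@(2,1):B
t=3: a0@(0,2):B a1@(3,2):B a2@(3,3):B a3@(0,1):A a4@(0,0):A a5@(2,1):B
t=4: a0@(0,2):B a1@(3,2):B a2@(3,3):B a3@(0,3):A a4@(0,0):A a5@(2,1):B
t=5: a0@(0,2):B a1@(3,2):B a2@(3,3):B a3@(0,1):A a4@(0,0):A a5@(2,1):B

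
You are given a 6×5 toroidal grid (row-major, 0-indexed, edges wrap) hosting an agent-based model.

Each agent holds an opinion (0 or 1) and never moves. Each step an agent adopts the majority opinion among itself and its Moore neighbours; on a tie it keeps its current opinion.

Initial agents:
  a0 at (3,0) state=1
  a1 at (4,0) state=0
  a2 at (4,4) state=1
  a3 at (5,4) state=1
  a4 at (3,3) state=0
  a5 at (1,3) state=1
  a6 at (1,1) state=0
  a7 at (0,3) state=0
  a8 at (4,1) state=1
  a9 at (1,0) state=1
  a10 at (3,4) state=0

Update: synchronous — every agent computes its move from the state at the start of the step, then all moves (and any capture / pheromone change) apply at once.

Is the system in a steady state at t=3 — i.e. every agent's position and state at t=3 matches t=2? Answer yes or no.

t=1: a0@(3,0):1 a1@(4,0):1 a2@(4,4):1 a3@(5,4):1 a4@(3,3):0 a5@(1,3):1 a6@(1,1):0 a7@(0,3):1 a8@(4,1):1 a9@(1,0):1 a10@(3,4):0
t=2: a0@(3,0):1 a1@(4,0):1 a2@(4,4):1 a3@(5,4):1 a4@(3,3):0 a5@(1,3):1 a6@(1,1):0 a7@(0,3):1 a8@(4,1):1 a9@(1,0):1 a10@(3,4):1
t=3: a0@(3,0):1 a1@(4,0):1 a2@(4,4):1 a3@(5,4):1 a4@(3,3):1 a5@(1,3):1 a6@(1,1):0 a7@(0,3):1 a8@(4,1):1 a9@(1,0):1 a10@(3,4):1

no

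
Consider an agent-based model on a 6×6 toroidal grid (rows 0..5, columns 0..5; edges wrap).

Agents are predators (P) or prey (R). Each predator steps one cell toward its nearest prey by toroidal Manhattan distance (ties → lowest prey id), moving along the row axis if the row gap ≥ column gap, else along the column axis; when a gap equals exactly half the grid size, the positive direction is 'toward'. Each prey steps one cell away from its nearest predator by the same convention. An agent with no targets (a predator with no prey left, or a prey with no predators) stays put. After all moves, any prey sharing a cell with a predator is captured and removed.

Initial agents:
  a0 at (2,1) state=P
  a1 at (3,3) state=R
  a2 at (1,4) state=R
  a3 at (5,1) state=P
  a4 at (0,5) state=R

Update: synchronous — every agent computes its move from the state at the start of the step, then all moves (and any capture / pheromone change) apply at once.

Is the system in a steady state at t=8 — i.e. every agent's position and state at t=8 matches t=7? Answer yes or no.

t=1: a0@(2,2):P a1@(3,4):R a2@(1,3):R a3@(5,0):P a4@(0,4):R
t=2: a0@(1,2):P a1@(3,5):R a2@(0,3):R a3@(5,5):P a4@(0,3):R
t=3: a0@(0,2):P a1@(2,5):R a2@(5,3):R a3@(4,5):P a4@(5,3):R
t=4: a0@(5,2):P a1@(1,5):R a2@(4,3):R a3@(3,5):P a4@(4,3):R
t=5: a0@(4,2):P a1@(0,5):R a2@(3,3):R a3@(2,5):P a4@(3,3):R
t=6: a0@(3,2):P a1@(5,5):R a2@(2,3):R a3@(1,5):P a4@(2,3):R
t=7: a0@(2,2):P a1@(4,5):R a2@(1,3):R a3@(0,5):P a4@(1,3):R
t=8: a0@(1,2):P a1@(3,5):R a2@(0,3):R a3@(5,5):P a4@(0,3):R

no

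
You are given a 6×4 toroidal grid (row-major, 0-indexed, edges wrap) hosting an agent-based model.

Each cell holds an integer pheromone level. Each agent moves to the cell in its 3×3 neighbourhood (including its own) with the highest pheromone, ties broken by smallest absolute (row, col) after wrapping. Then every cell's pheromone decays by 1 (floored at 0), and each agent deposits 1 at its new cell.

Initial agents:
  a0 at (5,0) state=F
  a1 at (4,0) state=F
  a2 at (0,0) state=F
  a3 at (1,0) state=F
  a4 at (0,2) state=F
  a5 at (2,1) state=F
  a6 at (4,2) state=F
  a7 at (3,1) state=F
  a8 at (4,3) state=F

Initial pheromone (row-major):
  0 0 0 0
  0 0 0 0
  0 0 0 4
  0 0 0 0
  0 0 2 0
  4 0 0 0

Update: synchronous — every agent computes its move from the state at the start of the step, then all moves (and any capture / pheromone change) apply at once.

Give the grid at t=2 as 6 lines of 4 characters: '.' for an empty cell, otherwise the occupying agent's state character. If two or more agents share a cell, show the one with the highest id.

t=1: a0@(5,0) a1@(5,0) a2@(5,0) a3@(2,3) a4@(0,1) a5@(1,0) a6@(4,2) a7@(4,2) a8@(5,0) | pheromone: 0 1 0 0 / 1 0 0 0 / 0 0 0 4 / 0 0 0 0 / 0 0 3 0 / 7 0 0 0
t=2: a0@(5,0) a1@(5,0) a2@(5,0) a3@(2,3) a4@(5,0) a5@(2,3) a6@(4,2) a7@(4,2) a8@(5,0) | pheromone: 0 0 0 0 / 0 0 0 0 / 0 0 0 5 / 0 0 0 0 / 0 0 4 0 / 11 0 0 0

....
....
...F
....
..F.
F...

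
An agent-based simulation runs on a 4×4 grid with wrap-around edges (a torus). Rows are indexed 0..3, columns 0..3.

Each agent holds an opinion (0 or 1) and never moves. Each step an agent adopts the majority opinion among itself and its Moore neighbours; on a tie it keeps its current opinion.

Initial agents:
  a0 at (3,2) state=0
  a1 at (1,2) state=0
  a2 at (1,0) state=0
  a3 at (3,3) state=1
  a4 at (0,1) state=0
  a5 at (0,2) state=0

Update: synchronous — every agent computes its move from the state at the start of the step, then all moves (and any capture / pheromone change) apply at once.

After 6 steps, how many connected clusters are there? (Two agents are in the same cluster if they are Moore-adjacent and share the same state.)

t=1: a0@(3,2):0 a1@(1,2):0 a2@(1,0):0 a3@(3,3):0 a4@(0,1):0 a5@(0,2):0
t=2: (unchanged — steady state)

1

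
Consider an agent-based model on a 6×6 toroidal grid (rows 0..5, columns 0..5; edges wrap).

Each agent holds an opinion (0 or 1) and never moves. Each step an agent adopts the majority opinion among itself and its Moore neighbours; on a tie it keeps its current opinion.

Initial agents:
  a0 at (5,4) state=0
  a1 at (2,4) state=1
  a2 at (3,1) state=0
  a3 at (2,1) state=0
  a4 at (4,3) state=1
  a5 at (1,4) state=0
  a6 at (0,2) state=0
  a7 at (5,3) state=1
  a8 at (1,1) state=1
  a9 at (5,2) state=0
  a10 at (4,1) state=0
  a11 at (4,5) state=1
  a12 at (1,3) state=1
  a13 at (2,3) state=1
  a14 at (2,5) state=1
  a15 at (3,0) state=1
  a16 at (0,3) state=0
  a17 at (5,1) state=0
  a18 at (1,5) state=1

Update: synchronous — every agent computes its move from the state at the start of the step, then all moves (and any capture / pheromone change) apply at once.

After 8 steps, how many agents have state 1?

10

t=1: a0@(5,4):1 a1@(2,4):1 a2@(3,1):0 a3@(2,1):0 a4@(4,3):1 a5@(1,4):1 a6@(0,2):0 a7@(5,3):0 a8@(1,1):0 a9@(5,2):0 a10@(4,1):0 a11@(4,5):1 a12@(1,3):1 a13@(2,3):1 a14@(2,5):1 a15@(3,0):1 a16@(0,3):0 a17@(5,1):0 a18@(1,5):1
t=2: (unchanged — steady state)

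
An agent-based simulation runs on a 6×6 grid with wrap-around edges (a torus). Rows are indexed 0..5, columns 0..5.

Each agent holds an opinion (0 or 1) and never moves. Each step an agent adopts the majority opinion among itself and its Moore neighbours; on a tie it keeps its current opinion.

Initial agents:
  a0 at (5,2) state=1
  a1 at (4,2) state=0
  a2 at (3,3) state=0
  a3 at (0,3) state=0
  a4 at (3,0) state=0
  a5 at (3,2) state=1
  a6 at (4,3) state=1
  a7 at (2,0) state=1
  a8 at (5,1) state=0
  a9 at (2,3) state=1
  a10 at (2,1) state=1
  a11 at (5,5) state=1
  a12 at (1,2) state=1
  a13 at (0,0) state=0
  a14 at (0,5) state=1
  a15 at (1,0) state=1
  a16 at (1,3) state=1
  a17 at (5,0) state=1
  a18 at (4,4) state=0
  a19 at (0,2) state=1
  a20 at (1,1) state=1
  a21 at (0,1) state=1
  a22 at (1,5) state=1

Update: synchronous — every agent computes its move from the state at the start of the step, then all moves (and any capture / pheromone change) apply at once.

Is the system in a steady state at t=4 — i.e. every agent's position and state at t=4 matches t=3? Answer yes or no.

no

t=1: a0@(5,2):1 a1@(4,2):0 a2@(3,3):0 a3@(0,3):1 a4@(3,0):1 a5@(3,2):1 a6@(4,3):1 a7@(2,0):1 a8@(5,1):1 a9@(2,3):1 a10@(2,1):1 a11@(5,5):1 a12@(1,2):1 a13@(0,0):1 a14@(0,5):1 a15@(1,0):1 a16@(1,3):1 a17@(5,0):1 a18@(4,4):0 a19@(0,2):1 a20@(1,1):1 a21@(0,1):1 a22@(1,5):1
t=2: a0@(5,2):1 a1@(4,2):1 a2@(3,3):0 a3@(0,3):1 a4@(3,0):1 a5@(3,2):1 a6@(4,3):1 a7@(2,0):1 a8@(5,1):1 a9@(2,3):1 a10@(2,1):1 a11@(5,5):1 a12@(1,2):1 a13@(0,0):1 a14@(0,5):1 a15@(1,0):1 a16@(1,3):1 a17@(5,0):1 a18@(4,4):0 a19@(0,2):1 a20@(1,1):1 a21@(0,1):1 a22@(1,5):1
t=3: a0@(5,2):1 a1@(4,2):1 a2@(3,3):1 a3@(0,3):1 a4@(3,0):1 a5@(3,2):1 a6@(4,3):1 a7@(2,0):1 a8@(5,1):1 a9@(2,3):1 a10@(2,1):1 a11@(5,5):1 a12@(1,2):1 a13@(0,0):1 a14@(0,5):1 a15@(1,0):1 a16@(1,3):1 a17@(5,0):1 a18@(4,4):0 a19@(0,2):1 a20@(1,1):1 a21@(0,1):1 a22@(1,5):1
t=4: a0@(5,2):1 a1@(4,2):1 a2@(3,3):1 a3@(0,3):1 a4@(3,0):1 a5@(3,2):1 a6@(4,3):1 a7@(2,0):1 a8@(5,1):1 a9@(2,3):1 a10@(2,1):1 a11@(5,5):1 a12@(1,2):1 a13@(0,0):1 a14@(0,5):1 a15@(1,0):1 a16@(1,3):1 a17@(5,0):1 a18@(4,4):1 a19@(0,2):1 a20@(1,1):1 a21@(0,1):1 a22@(1,5):1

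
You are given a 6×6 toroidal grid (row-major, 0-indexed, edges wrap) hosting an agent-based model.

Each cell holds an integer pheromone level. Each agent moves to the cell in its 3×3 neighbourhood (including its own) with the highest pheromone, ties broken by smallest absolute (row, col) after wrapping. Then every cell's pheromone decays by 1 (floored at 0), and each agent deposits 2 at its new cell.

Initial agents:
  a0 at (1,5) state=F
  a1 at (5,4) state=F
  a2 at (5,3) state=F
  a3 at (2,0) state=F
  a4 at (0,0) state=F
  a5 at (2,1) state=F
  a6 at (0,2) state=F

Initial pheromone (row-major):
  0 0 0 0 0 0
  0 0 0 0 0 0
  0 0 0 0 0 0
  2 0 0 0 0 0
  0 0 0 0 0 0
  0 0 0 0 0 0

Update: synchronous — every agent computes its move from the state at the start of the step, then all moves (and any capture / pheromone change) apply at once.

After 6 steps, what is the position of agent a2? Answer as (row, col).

t=1: a0@(0,0) a1@(0,3) a2@(0,2) a3@(3,0) a4@(0,0) a5@(3,0) a6@(0,1) | pheromone: 4 2 2 2 0 0 / 0 0 0 0 0 0 / 0 0 0 0 0 0 / 5 0 0 0 0 0 / 0 0 0 0 0 0 / 0 0 0 0 0 0
t=2: a0@(0,0) a1@(0,2) a2@(0,1) a3@(3,0) a4@(0,0) a5@(3,0) a6@(0,0) | pheromone: 9 3 3 1 0 0 / 0 0 0 0 0 0 / 0 0 0 0 0 0 / 8 0 0 0 0 0 / 0 0 0 0 0 0 / 0 0 0 0 0 0
t=3: a0@(0,0) a1@(0,1) a2@(0,0) a3@(3,0) a4@(0,0) a5@(3,0) a6@(0,0) | pheromone: 16 4 2 0 0 0 / 0 0 0 0 0 0 / 0 0 0 0 0 0 / 11 0 0 0 0 0 / 0 0 0 0 0 0 / 0 0 0 0 0 0
t=4: a0@(0,0) a1@(0,0) a2@(0,0) a3@(3,0) a4@(0,0) a5@(3,0) a6@(0,0) | pheromone: 25 3 1 0 0 0 / 0 0 0 0 0 0 / 0 0 0 0 0 0 / 14 0 0 0 0 0 / 0 0 0 0 0 0 / 0 0 0 0 0 0
t=5: a0@(0,0) a1@(0,0) a2@(0,0) a3@(3,0) a4@(0,0) a5@(3,0) a6@(0,0) | pheromone: 34 2 0 0 0 0 / 0 0 0 0 0 0 / 0 0 0 0 0 0 / 17 0 0 0 0 0 / 0 0 0 0 0 0 / 0 0 0 0 0 0
t=6: a0@(0,0) a1@(0,0) a2@(0,0) a3@(3,0) a4@(0,0) a5@(3,0) a6@(0,0) | pheromone: 43 1 0 0 0 0 / 0 0 0 0 0 0 / 0 0 0 0 0 0 / 20 0 0 0 0 0 / 0 0 0 0 0 0 / 0 0 0 0 0 0

(0, 0)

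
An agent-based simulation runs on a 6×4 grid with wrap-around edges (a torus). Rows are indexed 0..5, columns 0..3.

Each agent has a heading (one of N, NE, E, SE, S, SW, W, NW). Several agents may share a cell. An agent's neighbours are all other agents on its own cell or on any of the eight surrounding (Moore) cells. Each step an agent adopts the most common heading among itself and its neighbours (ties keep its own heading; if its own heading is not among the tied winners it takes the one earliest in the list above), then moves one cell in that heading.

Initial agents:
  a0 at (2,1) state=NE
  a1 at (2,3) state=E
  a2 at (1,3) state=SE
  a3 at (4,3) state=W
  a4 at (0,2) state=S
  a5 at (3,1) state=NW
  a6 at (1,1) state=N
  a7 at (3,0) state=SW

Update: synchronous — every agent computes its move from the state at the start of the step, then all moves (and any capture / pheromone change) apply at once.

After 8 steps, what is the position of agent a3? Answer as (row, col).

(4, 3)

t=1: a0@(1,2):NE a1@(2,0):E a2@(2,0):SE a3@(4,2):W a4@(1,2):S a5@(2,0):NW a6@(0,1):N a7@(4,3):SW
t=2: a0@(0,3):NE a1@(2,1):E a2@(3,1):SE a3@(4,1):W a4@(2,2):S a5@(1,3):NW a6@(5,1):N a7@(5,2):SW
t=3: a0@(5,0):NE a1@(2,2):E a2@(4,2):SE a3@(4,0):W a4@(3,2):S a5@(0,2):NW a6@(4,1):N a7@(0,1):SW
t=4: a0@(4,1):NE a1@(2,3):E a2@(5,3):SE a3@(4,3):W a4@(4,2):S a5@(5,1):NW a6@(3,1):N a7@(1,0):SW
t=5: a0@(3,2):NE a1@(2,0):E a2@(0,0):SE a3@(4,2):W a4@(5,2):S a5@(4,0):NW a6@(2,1):N a7@(2,3):SW
t=6: a0@(2,3):NE a1@(2,1):E a2@(1,1):SE a3@(4,1):W a4@(0,2):S a5@(3,3):NW a6@(1,1):N a7@(3,2):SW
t=7: a0@(1,0):NE a1@(2,2):E a2@(2,2):SE a3@(4,0):W a4@(1,2):S a5@(2,2):NW a6@(0,1):N a7@(4,1):SW
t=8: a0@(0,1):NE a1@(2,3):E a2@(3,3):SE a3@(4,3):W a4@(2,2):S a5@(1,1):NW a6@(5,1):N a7@(5,0):SW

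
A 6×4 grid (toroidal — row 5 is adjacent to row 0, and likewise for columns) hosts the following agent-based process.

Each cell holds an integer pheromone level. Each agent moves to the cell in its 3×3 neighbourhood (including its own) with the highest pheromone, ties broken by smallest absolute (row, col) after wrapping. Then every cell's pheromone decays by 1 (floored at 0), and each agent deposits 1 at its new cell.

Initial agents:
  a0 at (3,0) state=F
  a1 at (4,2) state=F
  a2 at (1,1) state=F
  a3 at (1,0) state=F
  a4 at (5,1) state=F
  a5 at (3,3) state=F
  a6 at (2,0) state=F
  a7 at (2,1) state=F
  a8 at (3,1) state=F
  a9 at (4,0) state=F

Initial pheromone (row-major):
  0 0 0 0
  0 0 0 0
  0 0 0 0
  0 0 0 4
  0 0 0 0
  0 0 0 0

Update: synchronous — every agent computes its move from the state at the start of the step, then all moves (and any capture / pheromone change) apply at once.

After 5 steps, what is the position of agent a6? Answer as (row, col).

t=1: a0@(3,3) a1@(3,3) a2@(0,0) a3@(0,0) a4@(0,0) a5@(3,3) a6@(3,3) a7@(1,0) a8@(2,0) a9@(3,3) | pheromone: 3 0 0 0 / 1 0 0 0 / 1 0 0 0 / 0 0 0 8 / 0 0 0 0 / 0 0 0 0
t=2: a0@(3,3) a1@(3,3) a2@(0,0) a3@(0,0) a4@(0,0) a5@(3,3) a6@(3,3) a7@(0,0) a8@(3,3) a9@(3,3) | pheromone: 6 0 0 0 / 0 0 0 0 / 0 0 0 0 / 0 0 0 13 / 0 0 0 0 / 0 0 0 0
t=3: a0@(3,3) a1@(3,3) a2@(0,0) a3@(0,0) a4@(0,0) a5@(3,3) a6@(3,3) a7@(0,0) a8@(3,3) a9@(3,3) | pheromone: 9 0 0 0 / 0 0 0 0 / 0 0 0 0 / 0 0 0 18 / 0 0 0 0 / 0 0 0 0
t=4: a0@(3,3) a1@(3,3) a2@(0,0) a3@(0,0) a4@(0,0) a5@(3,3) a6@(3,3) a7@(0,0) a8@(3,3) a9@(3,3) | pheromone: 12 0 0 0 / 0 0 0 0 / 0 0 0 0 / 0 0 0 23 / 0 0 0 0 / 0 0 0 0
t=5: a0@(3,3) a1@(3,3) a2@(0,0) a3@(0,0) a4@(0,0) a5@(3,3) a6@(3,3) a7@(0,0) a8@(3,3) a9@(3,3) | pheromone: 15 0 0 0 / 0 0 0 0 / 0 0 0 0 / 0 0 0 28 / 0 0 0 0 / 0 0 0 0

(3, 3)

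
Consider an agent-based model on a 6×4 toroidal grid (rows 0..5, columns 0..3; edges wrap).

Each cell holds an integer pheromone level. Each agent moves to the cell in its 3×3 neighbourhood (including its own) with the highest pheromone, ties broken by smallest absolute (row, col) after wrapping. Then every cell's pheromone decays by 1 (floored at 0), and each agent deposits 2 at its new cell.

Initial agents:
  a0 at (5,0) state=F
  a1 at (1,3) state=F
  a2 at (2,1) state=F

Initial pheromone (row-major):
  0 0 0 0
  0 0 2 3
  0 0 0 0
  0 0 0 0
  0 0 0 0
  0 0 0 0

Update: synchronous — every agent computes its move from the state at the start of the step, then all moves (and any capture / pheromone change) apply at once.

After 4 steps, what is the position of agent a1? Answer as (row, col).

(1, 3)

t=1: a0@(0,0) a1@(1,3) a2@(1,2) | pheromone: 2 0 0 0 / 0 0 3 4 / 0 0 0 0 / 0 0 0 0 / 0 0 0 0 / 0 0 0 0
t=2: a0@(1,3) a1@(1,3) a2@(1,3) | pheromone: 1 0 0 0 / 0 0 2 9 / 0 0 0 0 / 0 0 0 0 / 0 0 0 0 / 0 0 0 0
t=3: a0@(1,3) a1@(1,3) a2@(1,3) | pheromone: 0 0 0 0 / 0 0 1 14 / 0 0 0 0 / 0 0 0 0 / 0 0 0 0 / 0 0 0 0
t=4: a0@(1,3) a1@(1,3) a2@(1,3) | pheromone: 0 0 0 0 / 0 0 0 19 / 0 0 0 0 / 0 0 0 0 / 0 0 0 0 / 0 0 0 0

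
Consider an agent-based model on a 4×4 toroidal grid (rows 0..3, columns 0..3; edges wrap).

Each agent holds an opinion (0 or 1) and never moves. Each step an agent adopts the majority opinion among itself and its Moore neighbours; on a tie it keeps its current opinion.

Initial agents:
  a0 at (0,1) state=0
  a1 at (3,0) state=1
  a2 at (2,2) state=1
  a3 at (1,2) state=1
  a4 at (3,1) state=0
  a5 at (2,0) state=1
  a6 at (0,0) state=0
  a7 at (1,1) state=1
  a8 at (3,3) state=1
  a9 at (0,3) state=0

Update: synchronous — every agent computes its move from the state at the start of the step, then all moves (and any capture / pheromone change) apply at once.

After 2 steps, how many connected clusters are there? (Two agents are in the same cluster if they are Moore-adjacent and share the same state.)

t=1: a0@(0,1):0 a1@(3,0):0 a2@(2,2):1 a3@(1,2):1 a4@(3,1):0 a5@(2,0):1 a6@(0,0):0 a7@(1,1):1 a8@(3,3):1 a9@(0,3):1
t=2: (unchanged — steady state)

2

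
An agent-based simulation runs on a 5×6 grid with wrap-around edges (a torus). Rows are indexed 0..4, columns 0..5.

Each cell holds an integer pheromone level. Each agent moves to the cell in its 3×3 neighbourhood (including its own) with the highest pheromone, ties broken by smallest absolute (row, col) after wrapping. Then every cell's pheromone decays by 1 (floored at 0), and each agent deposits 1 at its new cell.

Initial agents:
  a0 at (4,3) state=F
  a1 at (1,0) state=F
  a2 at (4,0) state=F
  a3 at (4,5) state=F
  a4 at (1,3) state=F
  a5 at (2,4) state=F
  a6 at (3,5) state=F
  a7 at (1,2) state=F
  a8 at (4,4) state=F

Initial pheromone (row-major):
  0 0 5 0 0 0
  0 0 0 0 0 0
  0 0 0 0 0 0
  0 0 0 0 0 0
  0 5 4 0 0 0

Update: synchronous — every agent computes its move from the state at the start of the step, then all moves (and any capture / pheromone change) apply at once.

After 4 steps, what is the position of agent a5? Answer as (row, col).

t=1: a0@(0,2) a1@(0,0) a2@(4,1) a3@(0,0) a4@(0,2) a5@(1,3) a6@(2,0) a7@(0,2) a8@(0,3) | pheromone: 2 0 7 1 0 0 / 0 0 0 1 0 0 / 1 0 0 0 0 0 / 0 0 0 0 0 0 / 0 5 3 0 0 0
t=2: a0@(0,2) a1@(4,1) a2@(0,2) a3@(4,1) a4@(0,2) a5@(0,2) a6@(2,0) a7@(0,2) a8@(0,2) | pheromone: 1 0 12 0 0 0 / 0 0 0 0 0 0 / 1 0 0 0 0 0 / 0 0 0 0 0 0 / 0 6 2 0 0 0
t=3: a0@(0,2) a1@(0,2) a2@(0,2) a3@(0,2) a4@(0,2) a5@(0,2) a6@(2,0) a7@(0,2) a8@(0,2) | pheromone: 0 0 19 0 0 0 / 0 0 0 0 0 0 / 1 0 0 0 0 0 / 0 0 0 0 0 0 / 0 5 1 0 0 0
t=4: a0@(0,2) a1@(0,2) a2@(0,2) a3@(0,2) a4@(0,2) a5@(0,2) a6@(2,0) a7@(0,2) a8@(0,2) | pheromone: 0 0 26 0 0 0 / 0 0 0 0 0 0 / 1 0 0 0 0 0 / 0 0 0 0 0 0 / 0 4 0 0 0 0

(0, 2)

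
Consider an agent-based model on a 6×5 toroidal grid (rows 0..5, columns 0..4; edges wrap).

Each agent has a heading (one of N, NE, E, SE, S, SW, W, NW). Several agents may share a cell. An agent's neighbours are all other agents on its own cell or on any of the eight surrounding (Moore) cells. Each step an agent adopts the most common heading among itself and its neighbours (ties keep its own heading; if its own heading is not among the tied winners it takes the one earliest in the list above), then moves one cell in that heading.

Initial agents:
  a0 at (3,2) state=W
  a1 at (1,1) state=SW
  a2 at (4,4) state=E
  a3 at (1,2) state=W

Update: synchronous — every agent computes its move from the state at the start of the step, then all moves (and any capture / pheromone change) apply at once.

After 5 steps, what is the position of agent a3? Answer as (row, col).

(1, 2)

t=1: a0@(3,1):W a1@(2,0):SW a2@(4,0):E a3@(1,1):W
t=2: a0@(3,0):W a1@(2,4):W a2@(4,1):E a3@(1,0):W
t=3: a0@(3,4):W a1@(2,3):W a2@(4,2):E a3@(1,4):W
t=4: a0@(3,3):W a1@(2,2):W a2@(4,3):E a3@(1,3):W
t=5: a0@(3,2):W a1@(2,1):W a2@(4,4):E a3@(1,2):W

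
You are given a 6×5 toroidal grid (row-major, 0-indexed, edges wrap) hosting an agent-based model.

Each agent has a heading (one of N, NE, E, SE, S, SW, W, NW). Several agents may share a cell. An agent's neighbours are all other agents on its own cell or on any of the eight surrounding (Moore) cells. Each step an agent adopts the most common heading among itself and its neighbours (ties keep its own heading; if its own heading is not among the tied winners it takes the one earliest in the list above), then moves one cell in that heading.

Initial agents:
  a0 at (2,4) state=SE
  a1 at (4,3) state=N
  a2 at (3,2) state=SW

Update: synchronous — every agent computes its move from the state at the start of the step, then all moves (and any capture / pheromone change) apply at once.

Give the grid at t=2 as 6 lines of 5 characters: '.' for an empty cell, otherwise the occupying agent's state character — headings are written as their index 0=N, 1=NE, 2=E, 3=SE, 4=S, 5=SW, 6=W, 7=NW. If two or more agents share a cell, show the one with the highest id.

t=1: a0@(3,0):SE a1@(3,3):N a2@(4,1):SW
t=2: a0@(4,1):SE a1@(2,3):N a2@(5,0):SW

.....
.....
...0.
.....
.3...
5....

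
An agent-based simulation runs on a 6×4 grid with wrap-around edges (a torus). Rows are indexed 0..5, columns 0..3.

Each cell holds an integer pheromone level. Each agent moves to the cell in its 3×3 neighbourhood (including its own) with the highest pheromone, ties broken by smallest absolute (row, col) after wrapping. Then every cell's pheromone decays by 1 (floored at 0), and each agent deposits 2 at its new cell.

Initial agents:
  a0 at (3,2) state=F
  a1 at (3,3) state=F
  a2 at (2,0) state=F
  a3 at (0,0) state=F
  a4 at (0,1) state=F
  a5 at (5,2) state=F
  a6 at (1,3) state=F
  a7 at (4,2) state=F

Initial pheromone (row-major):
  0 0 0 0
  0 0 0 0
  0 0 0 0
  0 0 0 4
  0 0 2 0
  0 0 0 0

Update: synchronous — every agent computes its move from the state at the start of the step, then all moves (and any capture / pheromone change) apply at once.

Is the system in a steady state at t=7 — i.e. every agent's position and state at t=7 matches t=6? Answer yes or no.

yes

t=1: a0@(3,3) a1@(3,3) a2@(3,3) a3@(0,0) a4@(0,0) a5@(4,2) a6@(0,0) a7@(3,3) | pheromone: 6 0 0 0 / 0 0 0 0 / 0 0 0 0 / 0 0 0 11 / 0 0 3 0 / 0 0 0 0
t=2: a0@(3,3) a1@(3,3) a2@(3,3) a3@(0,0) a4@(0,0) a5@(3,3) a6@(0,0) a7@(3,3) | pheromone: 11 0 0 0 / 0 0 0 0 / 0 0 0 0 / 0 0 0 20 / 0 0 2 0 / 0 0 0 0
t=3: a0@(3,3) a1@(3,3) a2@(3,3) a3@(0,0) a4@(0,0) a5@(3,3) a6@(0,0) a7@(3,3) | pheromone: 16 0 0 0 / 0 0 0 0 / 0 0 0 0 / 0 0 0 29 / 0 0 1 0 / 0 0 0 0
t=4: a0@(3,3) a1@(3,3) a2@(3,3) a3@(0,0) a4@(0,0) a5@(3,3) a6@(0,0) a7@(3,3) | pheromone: 21 0 0 0 / 0 0 0 0 / 0 0 0 0 / 0 0 0 38 / 0 0 0 0 / 0 0 0 0
t=5: a0@(3,3) a1@(3,3) a2@(3,3) a3@(0,0) a4@(0,0) a5@(3,3) a6@(0,0) a7@(3,3) | pheromone: 26 0 0 0 / 0 0 0 0 / 0 0 0 0 / 0 0 0 47 / 0 0 0 0 / 0 0 0 0
t=6: a0@(3,3) a1@(3,3) a2@(3,3) a3@(0,0) a4@(0,0) a5@(3,3) a6@(0,0) a7@(3,3) | pheromone: 31 0 0 0 / 0 0 0 0 / 0 0 0 0 / 0 0 0 56 / 0 0 0 0 / 0 0 0 0
t=7: a0@(3,3) a1@(3,3) a2@(3,3) a3@(0,0) a4@(0,0) a5@(3,3) a6@(0,0) a7@(3,3) | pheromone: 36 0 0 0 / 0 0 0 0 / 0 0 0 0 / 0 0 0 65 / 0 0 0 0 / 0 0 0 0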